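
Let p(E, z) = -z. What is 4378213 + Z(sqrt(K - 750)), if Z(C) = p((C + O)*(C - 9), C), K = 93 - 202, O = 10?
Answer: 4378213 - I*sqrt(859) ≈ 4.3782e+6 - 29.309*I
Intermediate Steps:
K = -109
Z(C) = -C
4378213 + Z(sqrt(K - 750)) = 4378213 - sqrt(-109 - 750) = 4378213 - sqrt(-859) = 4378213 - I*sqrt(859)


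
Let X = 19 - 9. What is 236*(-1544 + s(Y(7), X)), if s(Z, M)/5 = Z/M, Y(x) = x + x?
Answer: -362732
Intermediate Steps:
X = 10
Y(x) = 2*x
s(Z, M) = 5*Z/M (s(Z, M) = 5*(Z/M) = 5*Z/M)
236*(-1544 + s(Y(7), X)) = 236*(-1544 + 5*(2*7)/10) = 236*(-1544 + 5*14*(1/10)) = 236*(-1544 + 7) = 236*(-1537) = -362732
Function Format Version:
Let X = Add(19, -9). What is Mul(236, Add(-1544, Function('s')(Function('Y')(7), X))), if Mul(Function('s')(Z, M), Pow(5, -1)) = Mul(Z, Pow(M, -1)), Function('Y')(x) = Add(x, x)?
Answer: -362732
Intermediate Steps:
X = 10
Function('Y')(x) = Mul(2, x)
Function('s')(Z, M) = Mul(5, Z, Pow(M, -1)) (Function('s')(Z, M) = Mul(5, Mul(Z, Pow(M, -1))) = Mul(5, Z, Pow(M, -1)))
Mul(236, Add(-1544, Function('s')(Function('Y')(7), X))) = Mul(236, Add(-1544, Mul(5, Mul(2, 7), Pow(10, -1)))) = Mul(236, Add(-1544, Mul(5, 14, Rational(1, 10)))) = Mul(236, Add(-1544, 7)) = Mul(236, -1537) = -362732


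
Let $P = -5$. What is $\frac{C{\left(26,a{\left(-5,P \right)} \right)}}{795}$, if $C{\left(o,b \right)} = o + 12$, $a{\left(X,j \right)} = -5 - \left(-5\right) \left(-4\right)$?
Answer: $\frac{38}{795} \approx 0.047799$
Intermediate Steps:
$a{\left(X,j \right)} = -25$ ($a{\left(X,j \right)} = -5 - 20 = -25$)
$C{\left(o,b \right)} = 12 + o$
$\frac{C{\left(26,a{\left(-5,P \right)} \right)}}{795} = \frac{12 + 26}{795} = 38 \cdot \frac{1}{795} = \frac{38}{795}$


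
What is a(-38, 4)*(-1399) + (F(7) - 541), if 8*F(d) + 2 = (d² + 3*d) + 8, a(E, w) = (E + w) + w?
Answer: 82877/2 ≈ 41439.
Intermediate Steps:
a(E, w) = E + 2*w
F(d) = ¾ + d²/8 + 3*d/8 (F(d) = -¼ + ((d² + 3*d) + 8)/8 = -¼ + (8 + d² + 3*d)/8 = -¼ + (1 + d²/8 + 3*d/8) = ¾ + d²/8 + 3*d/8)
a(-38, 4)*(-1399) + (F(7) - 541) = (-38 + 2*4)*(-1399) + ((¾ + (⅛)*7² + (3/8)*7) - 541) = (-38 + 8)*(-1399) + ((¾ + (⅛)*49 + 21/8) - 541) = -30*(-1399) + ((¾ + 49/8 + 21/8) - 541) = 41970 + (19/2 - 541) = 41970 - 1063/2 = 82877/2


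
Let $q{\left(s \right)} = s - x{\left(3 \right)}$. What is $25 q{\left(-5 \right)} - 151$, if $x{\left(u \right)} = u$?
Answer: $-351$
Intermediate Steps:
$q{\left(s \right)} = -3 + s$ ($q{\left(s \right)} = s - 3 = -3 + s$)
$25 q{\left(-5 \right)} - 151 = 25 \left(-3 - 5\right) - 151 = 25 \left(-8\right) - 151 = -200 - 151 = -351$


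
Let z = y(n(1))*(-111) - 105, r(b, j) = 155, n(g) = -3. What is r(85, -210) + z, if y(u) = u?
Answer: 383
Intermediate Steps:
z = 228 (z = -3*(-111) - 105 = 333 - 105 = 228)
r(85, -210) + z = 155 + 228 = 383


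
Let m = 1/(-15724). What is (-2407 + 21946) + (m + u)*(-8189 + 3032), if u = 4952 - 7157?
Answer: 179107749333/15724 ≈ 1.1391e+7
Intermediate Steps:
u = -2205
m = -1/15724 ≈ -6.3597e-5
(-2407 + 21946) + (m + u)*(-8189 + 3032) = (-2407 + 21946) + (-1/15724 - 2205)*(-8189 + 3032) = 19539 - 34671421/15724*(-5157) = 19539 + 178800518097/15724 = 179107749333/15724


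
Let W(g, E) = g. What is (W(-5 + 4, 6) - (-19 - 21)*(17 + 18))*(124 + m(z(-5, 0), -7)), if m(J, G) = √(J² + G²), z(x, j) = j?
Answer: 183269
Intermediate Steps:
m(J, G) = √(G² + J²)
(W(-5 + 4, 6) - (-19 - 21)*(17 + 18))*(124 + m(z(-5, 0), -7)) = ((-5 + 4) - (-19 - 21)*(17 + 18))*(124 + √((-7)² + 0²)) = (-1 - (-40)*35)*(124 + √(49 + 0)) = (-1 - 1*(-1400))*(124 + √49) = (-1 + 1400)*(124 + 7) = 1399*131 = 183269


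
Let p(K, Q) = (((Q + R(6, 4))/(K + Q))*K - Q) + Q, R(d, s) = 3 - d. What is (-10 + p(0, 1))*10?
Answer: -100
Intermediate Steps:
p(K, Q) = K*(-3 + Q)/(K + Q) (p(K, Q) = (((Q + (3 - 1*6))/(K + Q))*K - Q) + Q = (((Q + (3 - 6))/(K + Q))*K - Q) + Q = (((Q - 3)/(K + Q))*K - Q) + Q = (((-3 + Q)/(K + Q))*K - Q) + Q = (K*(-3 + Q)/(K + Q) - Q) + Q = (-Q + K*(-3 + Q)/(K + Q)) + Q = K*(-3 + Q)/(K + Q))
(-10 + p(0, 1))*10 = (-10 + 0*(-3 + 1)/(0 + 1))*10 = (-10 + 0*(-2)/1)*10 = (-10 + 0*1*(-2))*10 = (-10 + 0)*10 = -10*10 = -100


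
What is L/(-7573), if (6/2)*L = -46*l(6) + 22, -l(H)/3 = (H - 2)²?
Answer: -2230/22719 ≈ -0.098156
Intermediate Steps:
l(H) = -3*(-2 + H)² (l(H) = -3*(H - 2)² = -3*(-2 + H)²)
L = 2230/3 (L = (-(-138)*(-2 + 6)² + 22)/3 = (-(-138)*4² + 22)/3 = (-(-138)*16 + 22)/3 = (-46*(-48) + 22)/3 = (2208 + 22)/3 = (⅓)*2230 = 2230/3 ≈ 743.33)
L/(-7573) = (2230/3)/(-7573) = (2230/3)*(-1/7573) = -2230/22719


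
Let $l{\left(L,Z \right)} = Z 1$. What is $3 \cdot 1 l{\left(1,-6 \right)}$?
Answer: $-18$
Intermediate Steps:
$l{\left(L,Z \right)} = Z$
$3 \cdot 1 l{\left(1,-6 \right)} = 3 \cdot 1 \left(-6\right) = 3 \left(-6\right) = -18$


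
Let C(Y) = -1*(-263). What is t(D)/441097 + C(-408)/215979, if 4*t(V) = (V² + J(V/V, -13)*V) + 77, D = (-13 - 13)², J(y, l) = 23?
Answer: 102535925423/381070755852 ≈ 0.26907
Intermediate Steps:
D = 676 (D = (-26)² = 676)
t(V) = 77/4 + V²/4 + 23*V/4 (t(V) = ((V² + 23*V) + 77)/4 = (77 + V² + 23*V)/4 = 77/4 + V²/4 + 23*V/4)
C(Y) = 263
t(D)/441097 + C(-408)/215979 = (77/4 + (¼)*676² + (23/4)*676)/441097 + 263/215979 = (77/4 + (¼)*456976 + 3887)*(1/441097) + 263*(1/215979) = (77/4 + 114244 + 3887)*(1/441097) + 263/215979 = (472601/4)*(1/441097) + 263/215979 = 472601/1764388 + 263/215979 = 102535925423/381070755852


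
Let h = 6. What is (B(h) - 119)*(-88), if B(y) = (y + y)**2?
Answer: -2200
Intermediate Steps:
B(y) = 4*y**2 (B(y) = (2*y)**2 = 4*y**2)
(B(h) - 119)*(-88) = (4*6**2 - 119)*(-88) = (4*36 - 119)*(-88) = (144 - 119)*(-88) = 25*(-88) = -2200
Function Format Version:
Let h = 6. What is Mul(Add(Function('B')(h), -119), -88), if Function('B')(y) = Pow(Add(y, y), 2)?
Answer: -2200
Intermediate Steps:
Function('B')(y) = Mul(4, Pow(y, 2)) (Function('B')(y) = Pow(Mul(2, y), 2) = Mul(4, Pow(y, 2)))
Mul(Add(Function('B')(h), -119), -88) = Mul(Add(Mul(4, Pow(6, 2)), -119), -88) = Mul(Add(Mul(4, 36), -119), -88) = Mul(Add(144, -119), -88) = Mul(25, -88) = -2200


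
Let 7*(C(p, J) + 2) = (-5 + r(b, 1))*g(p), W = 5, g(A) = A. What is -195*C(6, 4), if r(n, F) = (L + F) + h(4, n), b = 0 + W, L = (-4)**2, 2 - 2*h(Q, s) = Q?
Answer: -10140/7 ≈ -1448.6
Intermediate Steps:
h(Q, s) = 1 - Q/2
L = 16
b = 5 (b = 0 + 5 = 5)
r(n, F) = 15 + F (r(n, F) = (16 + F) + (1 - 1/2*4) = (16 + F) + (1 - 2) = (16 + F) - 1 = 15 + F)
C(p, J) = -2 + 11*p/7 (C(p, J) = -2 + ((-5 + (15 + 1))*p)/7 = -2 + ((-5 + 16)*p)/7 = -2 + (11*p)/7 = -2 + 11*p/7)
-195*C(6, 4) = -195*(-2 + (11/7)*6) = -195*(-2 + 66/7) = -195*52/7 = -10140/7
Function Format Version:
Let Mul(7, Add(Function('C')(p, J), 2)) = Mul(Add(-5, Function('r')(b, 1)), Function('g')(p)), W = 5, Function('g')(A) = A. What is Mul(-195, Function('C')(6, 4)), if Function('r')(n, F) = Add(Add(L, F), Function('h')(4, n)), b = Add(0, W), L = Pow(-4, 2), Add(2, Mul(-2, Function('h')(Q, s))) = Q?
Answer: Rational(-10140, 7) ≈ -1448.6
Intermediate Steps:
Function('h')(Q, s) = Add(1, Mul(Rational(-1, 2), Q))
L = 16
b = 5 (b = Add(0, 5) = 5)
Function('r')(n, F) = Add(15, F) (Function('r')(n, F) = Add(Add(16, F), Add(1, Mul(Rational(-1, 2), 4))) = Add(Add(16, F), Add(1, -2)) = Add(Add(16, F), -1) = Add(15, F))
Function('C')(p, J) = Add(-2, Mul(Rational(11, 7), p)) (Function('C')(p, J) = Add(-2, Mul(Rational(1, 7), Mul(Add(-5, Add(15, 1)), p))) = Add(-2, Mul(Rational(1, 7), Mul(Add(-5, 16), p))) = Add(-2, Mul(Rational(1, 7), Mul(11, p))) = Add(-2, Mul(Rational(11, 7), p)))
Mul(-195, Function('C')(6, 4)) = Mul(-195, Add(-2, Mul(Rational(11, 7), 6))) = Mul(-195, Add(-2, Rational(66, 7))) = Mul(-195, Rational(52, 7)) = Rational(-10140, 7)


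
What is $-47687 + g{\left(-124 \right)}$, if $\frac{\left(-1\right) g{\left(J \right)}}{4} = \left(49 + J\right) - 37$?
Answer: $-47239$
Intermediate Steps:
$g{\left(J \right)} = -48 - 4 J$ ($g{\left(J \right)} = - 4 \left(\left(49 + J\right) - 37\right) = - 4 \left(12 + J\right) = -48 - 4 J$)
$-47687 + g{\left(-124 \right)} = -47687 - -448 = -47687 + \left(-48 + 496\right) = -47687 + 448 = -47239$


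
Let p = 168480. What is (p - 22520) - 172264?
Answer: -26304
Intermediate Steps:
(p - 22520) - 172264 = (168480 - 22520) - 172264 = 145960 - 172264 = -26304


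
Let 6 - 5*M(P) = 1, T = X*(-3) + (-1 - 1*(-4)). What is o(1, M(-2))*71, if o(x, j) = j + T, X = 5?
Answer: -781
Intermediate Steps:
T = -12 (T = 5*(-3) + (-1 - 1*(-4)) = -15 + (-1 + 4) = -15 + 3 = -12)
M(P) = 1 (M(P) = 6/5 - ⅕*1 = 6/5 - ⅕ = 1)
o(x, j) = -12 + j (o(x, j) = j - 12 = -12 + j)
o(1, M(-2))*71 = (-12 + 1)*71 = -11*71 = -781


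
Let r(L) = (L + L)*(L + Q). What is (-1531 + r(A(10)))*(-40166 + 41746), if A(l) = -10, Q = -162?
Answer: 3016220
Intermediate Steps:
r(L) = 2*L*(-162 + L) (r(L) = (L + L)*(L - 162) = (2*L)*(-162 + L) = 2*L*(-162 + L))
(-1531 + r(A(10)))*(-40166 + 41746) = (-1531 + 2*(-10)*(-162 - 10))*(-40166 + 41746) = (-1531 + 2*(-10)*(-172))*1580 = (-1531 + 3440)*1580 = 1909*1580 = 3016220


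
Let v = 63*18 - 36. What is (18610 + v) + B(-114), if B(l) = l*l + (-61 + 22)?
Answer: 32665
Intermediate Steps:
v = 1098 (v = 1134 - 36 = 1098)
B(l) = -39 + l² (B(l) = l² - 39 = -39 + l²)
(18610 + v) + B(-114) = (18610 + 1098) + (-39 + (-114)²) = 19708 + (-39 + 12996) = 19708 + 12957 = 32665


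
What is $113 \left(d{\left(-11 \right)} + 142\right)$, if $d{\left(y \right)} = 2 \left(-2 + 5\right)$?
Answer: $16724$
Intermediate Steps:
$d{\left(y \right)} = 6$ ($d{\left(y \right)} = 2 \cdot 3 = 6$)
$113 \left(d{\left(-11 \right)} + 142\right) = 113 \left(6 + 142\right) = 113 \cdot 148 = 16724$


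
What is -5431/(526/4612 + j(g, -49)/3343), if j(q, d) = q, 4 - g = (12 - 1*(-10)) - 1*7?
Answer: -41867350898/853843 ≈ -49034.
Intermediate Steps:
g = -11 (g = 4 - ((12 - 1*(-10)) - 1*7) = 4 - ((12 + 10) - 7) = 4 - (22 - 7) = 4 - 1*15 = 4 - 15 = -11)
-5431/(526/4612 + j(g, -49)/3343) = -5431/(526/4612 - 11/3343) = -5431/(526*(1/4612) - 11*1/3343) = -5431/(263/2306 - 11/3343) = -5431/853843/7708958 = -5431*7708958/853843 = -41867350898/853843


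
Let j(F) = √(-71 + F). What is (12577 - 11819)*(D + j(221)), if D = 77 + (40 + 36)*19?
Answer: 1152918 + 3790*√6 ≈ 1.1622e+6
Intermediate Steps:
D = 1521 (D = 77 + 76*19 = 77 + 1444 = 1521)
(12577 - 11819)*(D + j(221)) = (12577 - 11819)*(1521 + √(-71 + 221)) = 758*(1521 + √150) = 758*(1521 + 5*√6) = 1152918 + 3790*√6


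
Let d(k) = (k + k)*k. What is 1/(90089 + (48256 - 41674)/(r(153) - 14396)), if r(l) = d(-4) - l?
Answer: 4839/435938477 ≈ 1.1100e-5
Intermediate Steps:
d(k) = 2*k**2 (d(k) = (2*k)*k = 2*k**2)
r(l) = 32 - l (r(l) = 2*(-4)**2 - l = 2*16 - l = 32 - l)
1/(90089 + (48256 - 41674)/(r(153) - 14396)) = 1/(90089 + (48256 - 41674)/((32 - 1*153) - 14396)) = 1/(90089 + 6582/((32 - 153) - 14396)) = 1/(90089 + 6582/(-121 - 14396)) = 1/(90089 + 6582/(-14517)) = 1/(90089 + 6582*(-1/14517)) = 1/(90089 - 2194/4839) = 1/(435938477/4839) = 4839/435938477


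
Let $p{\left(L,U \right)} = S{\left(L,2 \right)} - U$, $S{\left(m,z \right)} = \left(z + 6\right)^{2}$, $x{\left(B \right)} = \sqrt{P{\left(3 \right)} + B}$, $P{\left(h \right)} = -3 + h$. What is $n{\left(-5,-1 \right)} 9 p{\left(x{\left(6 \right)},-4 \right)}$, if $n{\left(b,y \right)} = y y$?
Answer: $612$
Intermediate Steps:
$n{\left(b,y \right)} = y^{2}$
$x{\left(B \right)} = \sqrt{B}$ ($x{\left(B \right)} = \sqrt{\left(-3 + 3\right) + B} = \sqrt{0 + B} = \sqrt{B}$)
$S{\left(m,z \right)} = \left(6 + z\right)^{2}$
$p{\left(L,U \right)} = 64 - U$ ($p{\left(L,U \right)} = \left(6 + 2\right)^{2} - U = 8^{2} - U = 64 - U$)
$n{\left(-5,-1 \right)} 9 p{\left(x{\left(6 \right)},-4 \right)} = \left(-1\right)^{2} \cdot 9 \left(64 - -4\right) = 1 \cdot 9 \left(64 + 4\right) = 9 \cdot 68 = 612$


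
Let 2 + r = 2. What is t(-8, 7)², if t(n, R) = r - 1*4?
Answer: 16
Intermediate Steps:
r = 0 (r = -2 + 2 = 0)
t(n, R) = -4 (t(n, R) = 0 - 1*4 = 0 - 4 = -4)
t(-8, 7)² = (-4)² = 16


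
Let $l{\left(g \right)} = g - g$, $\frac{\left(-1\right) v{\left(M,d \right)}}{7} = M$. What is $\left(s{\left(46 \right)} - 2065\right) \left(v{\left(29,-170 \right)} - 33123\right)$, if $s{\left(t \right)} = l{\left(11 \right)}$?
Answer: $68818190$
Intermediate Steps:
$v{\left(M,d \right)} = - 7 M$
$l{\left(g \right)} = 0$
$s{\left(t \right)} = 0$
$\left(s{\left(46 \right)} - 2065\right) \left(v{\left(29,-170 \right)} - 33123\right) = \left(0 - 2065\right) \left(\left(-7\right) 29 - 33123\right) = - 2065 \left(-203 - 33123\right) = \left(-2065\right) \left(-33326\right) = 68818190$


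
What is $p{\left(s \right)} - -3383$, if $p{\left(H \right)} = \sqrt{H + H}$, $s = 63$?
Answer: $3383 + 3 \sqrt{14} \approx 3394.2$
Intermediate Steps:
$p{\left(H \right)} = \sqrt{2} \sqrt{H}$ ($p{\left(H \right)} = \sqrt{2 H} = \sqrt{2} \sqrt{H}$)
$p{\left(s \right)} - -3383 = \sqrt{2} \sqrt{63} - -3383 = \sqrt{2} \cdot 3 \sqrt{7} + 3383 = 3 \sqrt{14} + 3383 = 3383 + 3 \sqrt{14}$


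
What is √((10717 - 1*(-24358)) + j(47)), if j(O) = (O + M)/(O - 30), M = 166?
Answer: 2*√2535074/17 ≈ 187.32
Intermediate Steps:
j(O) = (166 + O)/(-30 + O) (j(O) = (O + 166)/(O - 30) = (166 + O)/(-30 + O))
√((10717 - 1*(-24358)) + j(47)) = √((10717 - 1*(-24358)) + (166 + 47)/(-30 + 47)) = √((10717 + 24358) + 213/17) = √(35075 + (1/17)*213) = √(35075 + 213/17) = √(596488/17) = 2*√2535074/17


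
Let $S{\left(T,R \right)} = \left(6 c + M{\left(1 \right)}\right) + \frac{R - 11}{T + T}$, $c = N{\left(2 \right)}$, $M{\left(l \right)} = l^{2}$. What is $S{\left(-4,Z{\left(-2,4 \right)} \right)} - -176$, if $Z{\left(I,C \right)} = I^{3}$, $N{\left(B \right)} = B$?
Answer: $\frac{1531}{8} \approx 191.38$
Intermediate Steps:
$c = 2$
$S{\left(T,R \right)} = 13 + \frac{-11 + R}{2 T}$ ($S{\left(T,R \right)} = \left(6 \cdot 2 + 1^{2}\right) + \frac{R - 11}{T + T} = \left(12 + 1\right) + \frac{-11 + R}{2 T} = 13 + \left(-11 + R\right) \frac{1}{2 T} = 13 + \frac{-11 + R}{2 T}$)
$S{\left(-4,Z{\left(-2,4 \right)} \right)} - -176 = \frac{-11 + \left(-2\right)^{3} + 26 \left(-4\right)}{2 \left(-4\right)} - -176 = \frac{1}{2} \left(- \frac{1}{4}\right) \left(-11 - 8 - 104\right) + 176 = \frac{1}{2} \left(- \frac{1}{4}\right) \left(-123\right) + 176 = \frac{123}{8} + 176 = \frac{1531}{8}$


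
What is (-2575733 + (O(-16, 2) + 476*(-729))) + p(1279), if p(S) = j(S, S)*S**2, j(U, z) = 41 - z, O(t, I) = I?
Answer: -2028093893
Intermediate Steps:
p(S) = S**2*(41 - S) (p(S) = (41 - S)*S**2 = S**2*(41 - S))
(-2575733 + (O(-16, 2) + 476*(-729))) + p(1279) = (-2575733 + (2 + 476*(-729))) + 1279**2*(41 - 1*1279) = (-2575733 + (2 - 347004)) + 1635841*(41 - 1279) = (-2575733 - 347002) + 1635841*(-1238) = -2922735 - 2025171158 = -2028093893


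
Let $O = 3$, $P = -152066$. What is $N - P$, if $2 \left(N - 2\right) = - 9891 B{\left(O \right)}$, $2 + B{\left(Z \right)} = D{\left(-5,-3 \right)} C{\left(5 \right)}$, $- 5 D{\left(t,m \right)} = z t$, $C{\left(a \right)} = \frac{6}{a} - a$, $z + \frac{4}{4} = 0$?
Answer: $\frac{1431661}{10} \approx 1.4317 \cdot 10^{5}$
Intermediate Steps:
$z = -1$ ($z = -1 + 0 = -1$)
$C{\left(a \right)} = - a + \frac{6}{a}$
$D{\left(t,m \right)} = \frac{t}{5}$ ($D{\left(t,m \right)} = - \frac{\left(-1\right) t}{5} = \frac{t}{5}$)
$B{\left(Z \right)} = \frac{9}{5}$ ($B{\left(Z \right)} = -2 + \frac{1}{5} \left(-5\right) \left(\left(-1\right) 5 + \frac{6}{5}\right) = -2 - \left(-5 + 6 \cdot \frac{1}{5}\right) = -2 - \left(-5 + \frac{6}{5}\right) = -2 - - \frac{19}{5} = -2 + \frac{19}{5} = \frac{9}{5}$)
$N = - \frac{88999}{10}$ ($N = 2 + \frac{\left(-9891\right) \frac{9}{5}}{2} = 2 + \frac{1}{2} \left(- \frac{89019}{5}\right) = 2 - \frac{89019}{10} = - \frac{88999}{10} \approx -8899.9$)
$N - P = - \frac{88999}{10} - -152066 = - \frac{88999}{10} + 152066 = \frac{1431661}{10}$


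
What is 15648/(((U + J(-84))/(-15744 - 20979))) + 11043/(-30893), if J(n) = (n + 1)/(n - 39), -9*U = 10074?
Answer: 727847892818757/1416907445 ≈ 5.1369e+5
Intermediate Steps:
U = -3358/3 (U = -⅑*10074 = -3358/3 ≈ -1119.3)
J(n) = (1 + n)/(-39 + n)
15648/(((U + J(-84))/(-15744 - 20979))) + 11043/(-30893) = 15648/(((-3358/3 + (1 - 84)/(-39 - 84))/(-15744 - 20979))) + 11043/(-30893) = 15648/(((-3358/3 - 83/(-123))/(-36723))) + 11043*(-1/30893) = 15648/(((-3358/3 - 1/123*(-83))*(-1/36723))) - 11043/30893 = 15648/(((-3358/3 + 83/123)*(-1/36723))) - 11043/30893 = 15648/((-45865/41*(-1/36723))) - 11043/30893 = 15648/(45865/1505643) - 11043/30893 = 15648*(1505643/45865) - 11043/30893 = 23560301664/45865 - 11043/30893 = 727847892818757/1416907445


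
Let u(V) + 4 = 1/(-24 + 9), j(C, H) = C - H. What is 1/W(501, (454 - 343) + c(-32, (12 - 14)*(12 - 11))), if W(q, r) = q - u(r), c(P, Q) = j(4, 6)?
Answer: 15/7576 ≈ 0.0019799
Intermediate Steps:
u(V) = -61/15 (u(V) = -4 + 1/(-24 + 9) = -4 + 1/(-15) = -4 - 1/15 = -61/15)
c(P, Q) = -2 (c(P, Q) = 4 - 1*6 = 4 - 6 = -2)
W(q, r) = 61/15 + q (W(q, r) = q - 1*(-61/15) = q + 61/15 = 61/15 + q)
1/W(501, (454 - 343) + c(-32, (12 - 14)*(12 - 11))) = 1/(61/15 + 501) = 1/(7576/15) = 15/7576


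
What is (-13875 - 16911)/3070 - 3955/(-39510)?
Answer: -120421301/12129570 ≈ -9.9279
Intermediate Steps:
(-13875 - 16911)/3070 - 3955/(-39510) = -30786*1/3070 - 3955*(-1/39510) = -15393/1535 + 791/7902 = -120421301/12129570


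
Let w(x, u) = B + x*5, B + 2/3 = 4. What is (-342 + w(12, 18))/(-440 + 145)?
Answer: 836/885 ≈ 0.94463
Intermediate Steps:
B = 10/3 (B = -⅔ + 4 = 10/3 ≈ 3.3333)
w(x, u) = 10/3 + 5*x (w(x, u) = 10/3 + x*5 = 10/3 + 5*x)
(-342 + w(12, 18))/(-440 + 145) = (-342 + (10/3 + 5*12))/(-440 + 145) = (-342 + (10/3 + 60))/(-295) = (-342 + 190/3)*(-1/295) = -836/3*(-1/295) = 836/885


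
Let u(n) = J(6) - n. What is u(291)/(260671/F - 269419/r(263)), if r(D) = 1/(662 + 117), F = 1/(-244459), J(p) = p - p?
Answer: 97/21311083130 ≈ 4.5516e-9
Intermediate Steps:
J(p) = 0
F = -1/244459 ≈ -4.0907e-6
r(D) = 1/779
u(n) = -n (u(n) = 0 - n = -n)
u(291)/(260671/F - 269419/r(263)) = (-1*291)/(260671/(-1/244459) - 269419/1/779) = -291/(260671*(-244459) - 269419*779) = -291/(-63723371989 - 209877401) = -291/(-63933249390) = -291*(-1/63933249390) = 97/21311083130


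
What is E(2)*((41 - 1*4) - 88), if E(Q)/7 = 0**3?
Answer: 0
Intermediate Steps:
E(Q) = 0 (E(Q) = 7*0**3 = 7*0 = 0)
E(2)*((41 - 1*4) - 88) = 0*((41 - 1*4) - 88) = 0*((41 - 4) - 88) = 0*(37 - 88) = 0*(-51) = 0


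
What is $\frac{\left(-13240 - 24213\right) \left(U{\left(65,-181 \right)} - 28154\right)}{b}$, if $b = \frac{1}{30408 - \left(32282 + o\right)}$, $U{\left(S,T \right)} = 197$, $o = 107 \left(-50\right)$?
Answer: $3639627558996$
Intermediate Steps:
$o = -5350$
$b = \frac{1}{3476}$ ($b = \frac{1}{30408 - 26932} = \frac{1}{3476} \approx 0.00028769$)
$\frac{\left(-13240 - 24213\right) \left(U{\left(65,-181 \right)} - 28154\right)}{b} = \left(-13240 - 24213\right) \left(197 - 28154\right) \frac{1}{\frac{1}{3476}} = \left(-37453\right) \left(-27957\right) 3476 = 1047073521 \cdot 3476 = 3639627558996$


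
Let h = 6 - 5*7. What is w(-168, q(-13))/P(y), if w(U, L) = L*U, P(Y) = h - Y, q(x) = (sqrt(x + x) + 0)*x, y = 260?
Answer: -2184*I*sqrt(26)/289 ≈ -38.534*I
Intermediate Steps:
h = -29 (h = 6 - 35 = -29)
q(x) = sqrt(2)*x**(3/2) (q(x) = (sqrt(2*x) + 0)*x = (sqrt(2)*sqrt(x) + 0)*x = (sqrt(2)*sqrt(x))*x = sqrt(2)*x**(3/2))
P(Y) = -29 - Y
w(-168, q(-13))/P(y) = ((sqrt(2)*(-13)**(3/2))*(-168))/(-29 - 1*260) = ((sqrt(2)*(-13*I*sqrt(13)))*(-168))/(-29 - 260) = (-13*I*sqrt(26)*(-168))/(-289) = (2184*I*sqrt(26))*(-1/289) = -2184*I*sqrt(26)/289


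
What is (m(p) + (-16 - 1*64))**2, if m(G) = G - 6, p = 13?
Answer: 5329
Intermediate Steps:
m(G) = -6 + G
(m(p) + (-16 - 1*64))**2 = ((-6 + 13) + (-16 - 1*64))**2 = (7 + (-16 - 64))**2 = (7 - 80)**2 = (-73)**2 = 5329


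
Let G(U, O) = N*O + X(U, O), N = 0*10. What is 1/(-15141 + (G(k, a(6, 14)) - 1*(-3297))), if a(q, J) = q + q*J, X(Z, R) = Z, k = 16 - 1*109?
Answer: -1/11937 ≈ -8.3773e-5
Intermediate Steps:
k = -93 (k = 16 - 109 = -93)
N = 0
a(q, J) = q + J*q
G(U, O) = U (G(U, O) = 0*O + U = 0 + U = U)
1/(-15141 + (G(k, a(6, 14)) - 1*(-3297))) = 1/(-15141 + (-93 - 1*(-3297))) = 1/(-15141 + (-93 + 3297)) = 1/(-15141 + 3204) = 1/(-11937) = -1/11937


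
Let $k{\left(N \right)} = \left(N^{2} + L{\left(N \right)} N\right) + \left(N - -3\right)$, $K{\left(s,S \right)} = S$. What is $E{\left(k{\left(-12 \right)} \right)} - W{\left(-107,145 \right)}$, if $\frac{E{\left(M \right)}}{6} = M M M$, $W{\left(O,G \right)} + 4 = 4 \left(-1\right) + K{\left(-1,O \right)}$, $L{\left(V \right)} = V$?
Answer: $130305949$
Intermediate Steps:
$W{\left(O,G \right)} = -8 + O$ ($W{\left(O,G \right)} = -4 + \left(4 \left(-1\right) + O\right) = -4 + \left(-4 + O\right) = -8 + O$)
$k{\left(N \right)} = 3 + N + 2 N^{2}$ ($k{\left(N \right)} = \left(N^{2} + N N\right) + \left(N - -3\right) = \left(N^{2} + N^{2}\right) + \left(N + 3\right) = 2 N^{2} + \left(3 + N\right) = 3 + N + 2 N^{2}$)
$E{\left(M \right)} = 6 M^{3}$ ($E{\left(M \right)} = 6 M M M = 6 M^{2} M = 6 M^{3}$)
$E{\left(k{\left(-12 \right)} \right)} - W{\left(-107,145 \right)} = 6 \left(3 - 12 + 2 \left(-12\right)^{2}\right)^{3} - \left(-8 - 107\right) = 6 \left(3 - 12 + 2 \cdot 144\right)^{3} - -115 = 6 \left(3 - 12 + 288\right)^{3} + 115 = 6 \cdot 279^{3} + 115 = 6 \cdot 21717639 + 115 = 130305834 + 115 = 130305949$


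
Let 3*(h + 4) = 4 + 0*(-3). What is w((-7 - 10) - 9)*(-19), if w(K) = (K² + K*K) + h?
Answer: -76912/3 ≈ -25637.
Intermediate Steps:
h = -8/3 (h = -4 + (4 + 0*(-3))/3 = -4 + (4 + 0)/3 = -4 + (⅓)*4 = -4 + 4/3 = -8/3 ≈ -2.6667)
w(K) = -8/3 + 2*K² (w(K) = (K² + K*K) - 8/3 = (K² + K²) - 8/3 = 2*K² - 8/3 = -8/3 + 2*K²)
w((-7 - 10) - 9)*(-19) = (-8/3 + 2*((-7 - 10) - 9)²)*(-19) = (-8/3 + 2*(-17 - 9)²)*(-19) = (-8/3 + 2*(-26)²)*(-19) = (-8/3 + 2*676)*(-19) = (-8/3 + 1352)*(-19) = (4048/3)*(-19) = -76912/3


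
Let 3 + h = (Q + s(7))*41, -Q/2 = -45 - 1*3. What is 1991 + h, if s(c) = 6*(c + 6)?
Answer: 9122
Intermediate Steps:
Q = 96 (Q = -2*(-45 - 1*3) = -2*(-45 - 3) = -2*(-48) = 96)
s(c) = 36 + 6*c (s(c) = 6*(6 + c) = 36 + 6*c)
h = 7131 (h = -3 + (96 + (36 + 6*7))*41 = -3 + (96 + (36 + 42))*41 = -3 + (96 + 78)*41 = -3 + 174*41 = -3 + 7134 = 7131)
1991 + h = 1991 + 7131 = 9122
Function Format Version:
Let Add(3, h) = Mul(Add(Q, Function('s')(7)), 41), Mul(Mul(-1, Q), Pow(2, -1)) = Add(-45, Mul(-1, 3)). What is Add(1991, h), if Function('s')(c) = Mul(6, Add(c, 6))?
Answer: 9122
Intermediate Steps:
Q = 96 (Q = Mul(-2, Add(-45, Mul(-1, 3))) = Mul(-2, Add(-45, -3)) = Mul(-2, -48) = 96)
Function('s')(c) = Add(36, Mul(6, c)) (Function('s')(c) = Mul(6, Add(6, c)) = Add(36, Mul(6, c)))
h = 7131 (h = Add(-3, Mul(Add(96, Add(36, Mul(6, 7))), 41)) = Add(-3, Mul(Add(96, Add(36, 42)), 41)) = Add(-3, Mul(Add(96, 78), 41)) = Add(-3, Mul(174, 41)) = Add(-3, 7134) = 7131)
Add(1991, h) = Add(1991, 7131) = 9122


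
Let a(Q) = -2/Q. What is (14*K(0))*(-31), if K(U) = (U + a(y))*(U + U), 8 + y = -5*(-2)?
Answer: 0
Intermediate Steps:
y = 2 (y = -8 - 5*(-2) = -8 + 10 = 2)
K(U) = 2*U*(-1 + U) (K(U) = (U - 2/2)*(U + U) = (U - 2*1/2)*(2*U) = (U - 1)*(2*U) = (-1 + U)*(2*U) = 2*U*(-1 + U))
(14*K(0))*(-31) = (14*(2*0*(-1 + 0)))*(-31) = (14*(2*0*(-1)))*(-31) = (14*0)*(-31) = 0*(-31) = 0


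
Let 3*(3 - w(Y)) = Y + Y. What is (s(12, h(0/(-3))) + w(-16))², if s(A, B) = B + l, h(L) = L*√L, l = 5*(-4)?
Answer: 361/9 ≈ 40.111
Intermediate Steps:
l = -20
w(Y) = 3 - 2*Y/3 (w(Y) = 3 - (Y + Y)/3 = 3 - 2*Y/3)
h(L) = L^(3/2)
s(A, B) = -20 + B (s(A, B) = B - 20 = -20 + B)
(s(12, h(0/(-3))) + w(-16))² = ((-20 + (0/(-3))^(3/2)) + (3 - ⅔*(-16)))² = ((-20 + (0*(-⅓))^(3/2)) + (3 + 32/3))² = ((-20 + 0^(3/2)) + 41/3)² = ((-20 + 0) + 41/3)² = (-20 + 41/3)² = (-19/3)² = 361/9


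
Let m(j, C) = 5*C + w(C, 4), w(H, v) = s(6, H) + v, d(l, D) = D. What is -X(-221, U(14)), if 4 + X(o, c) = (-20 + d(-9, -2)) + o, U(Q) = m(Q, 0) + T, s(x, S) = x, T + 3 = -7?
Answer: 247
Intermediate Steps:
T = -10 (T = -3 - 7 = -10)
w(H, v) = 6 + v
m(j, C) = 10 + 5*C (m(j, C) = 5*C + (6 + 4) = 5*C + 10 = 10 + 5*C)
U(Q) = 0 (U(Q) = (10 + 5*0) - 10 = (10 + 0) - 10 = 10 - 10 = 0)
X(o, c) = -26 + o (X(o, c) = -4 + ((-20 - 2) + o) = -4 + (-22 + o) = -26 + o)
-X(-221, U(14)) = -(-26 - 221) = -1*(-247) = 247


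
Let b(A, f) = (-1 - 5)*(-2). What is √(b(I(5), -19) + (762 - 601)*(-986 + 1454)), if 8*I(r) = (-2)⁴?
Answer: 4*√4710 ≈ 274.52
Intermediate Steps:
I(r) = 2 (I(r) = (⅛)*(-2)⁴ = (⅛)*16 = 2)
b(A, f) = 12 (b(A, f) = -6*(-2) = 12)
√(b(I(5), -19) + (762 - 601)*(-986 + 1454)) = √(12 + (762 - 601)*(-986 + 1454)) = √(12 + 161*468) = √(12 + 75348) = √75360 = 4*√4710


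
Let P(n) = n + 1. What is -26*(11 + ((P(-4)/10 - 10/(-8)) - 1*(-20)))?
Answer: -8307/10 ≈ -830.70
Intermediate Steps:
P(n) = 1 + n
-26*(11 + ((P(-4)/10 - 10/(-8)) - 1*(-20))) = -26*(11 + (((1 - 4)/10 - 10/(-8)) - 1*(-20))) = -26*(11 + ((-3*⅒ - 10*(-⅛)) + 20)) = -26*(11 + ((-3/10 + 5/4) + 20)) = -26*(11 + (19/20 + 20)) = -26*(11 + 419/20) = -26*639/20 = -8307/10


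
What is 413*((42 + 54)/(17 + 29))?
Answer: 19824/23 ≈ 861.91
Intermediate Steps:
413*((42 + 54)/(17 + 29)) = 413*(96/46) = 413*(96*(1/46)) = 413*(48/23) = 19824/23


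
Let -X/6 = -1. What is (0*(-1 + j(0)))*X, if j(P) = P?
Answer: 0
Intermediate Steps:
X = 6 (X = -6*(-1) = 6)
(0*(-1 + j(0)))*X = (0*(-1 + 0))*6 = (0*(-1))*6 = 0*6 = 0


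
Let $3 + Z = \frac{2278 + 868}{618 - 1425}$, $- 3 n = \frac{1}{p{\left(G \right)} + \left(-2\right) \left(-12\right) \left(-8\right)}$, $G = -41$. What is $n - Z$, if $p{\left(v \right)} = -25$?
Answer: $\frac{1208308}{175119} \approx 6.8999$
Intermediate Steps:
$n = \frac{1}{651}$ ($n = - \frac{1}{3 \left(-25 + \left(-2\right) \left(-12\right) \left(-8\right)\right)} = - \frac{1}{3 \left(-25 + 24 \left(-8\right)\right)} = - \frac{1}{3 \left(-25 - 192\right)} = - \frac{1}{3 \left(-217\right)} = \left(- \frac{1}{3}\right) \left(- \frac{1}{217}\right) = \frac{1}{651} \approx 0.0015361$)
$Z = - \frac{5567}{807}$ ($Z = -3 + \frac{2278 + 868}{618 - 1425} = -3 + \frac{3146}{-807} = -3 + 3146 \left(- \frac{1}{807}\right) = -3 - \frac{3146}{807} = - \frac{5567}{807} \approx -6.8984$)
$n - Z = \frac{1}{651} - - \frac{5567}{807} = \frac{1}{651} + \frac{5567}{807} = \frac{1208308}{175119}$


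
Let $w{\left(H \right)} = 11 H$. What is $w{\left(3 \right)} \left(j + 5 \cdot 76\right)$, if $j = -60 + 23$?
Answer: $11319$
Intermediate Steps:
$j = -37$
$w{\left(3 \right)} \left(j + 5 \cdot 76\right) = 11 \cdot 3 \left(-37 + 5 \cdot 76\right) = 33 \left(-37 + 380\right) = 33 \cdot 343 = 11319$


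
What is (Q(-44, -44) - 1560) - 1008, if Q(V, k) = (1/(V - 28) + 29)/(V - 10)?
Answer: -9986471/3888 ≈ -2568.5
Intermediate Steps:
Q(V, k) = (29 + 1/(-28 + V))/(-10 + V) (Q(V, k) = (1/(-28 + V) + 29)/(-10 + V) = (29 + 1/(-28 + V))/(-10 + V))
(Q(-44, -44) - 1560) - 1008 = ((-811 + 29*(-44))/(280 + (-44)² - 38*(-44)) - 1560) - 1008 = ((-811 - 1276)/(280 + 1936 + 1672) - 1560) - 1008 = (-2087/3888 - 1560) - 1008 = -6067367/3888 - 1008 = -9986471/3888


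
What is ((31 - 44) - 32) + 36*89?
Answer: 3159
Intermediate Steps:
((31 - 44) - 32) + 36*89 = (-13 - 32) + 3204 = -45 + 3204 = 3159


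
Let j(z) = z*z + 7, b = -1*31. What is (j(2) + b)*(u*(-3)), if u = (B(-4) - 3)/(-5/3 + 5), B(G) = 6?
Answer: 54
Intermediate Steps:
b = -31
j(z) = 7 + z² (j(z) = z² + 7 = 7 + z²)
u = 9/10 (u = (6 - 3)/(-5/3 + 5) = 3/(-5*⅓ + 5) = 3/(-5/3 + 5) = 3/(10/3) = 3*(3/10) = 9/10 ≈ 0.90000)
(j(2) + b)*(u*(-3)) = ((7 + 2²) - 31)*((9/10)*(-3)) = ((7 + 4) - 31)*(-27/10) = (11 - 31)*(-27/10) = -20*(-27/10) = 54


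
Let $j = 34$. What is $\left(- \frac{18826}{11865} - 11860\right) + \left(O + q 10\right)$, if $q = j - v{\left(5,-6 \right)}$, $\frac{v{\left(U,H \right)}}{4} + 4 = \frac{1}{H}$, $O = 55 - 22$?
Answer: $- \frac{134334581}{11865} \approx -11322.0$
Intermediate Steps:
$O = 33$
$v{\left(U,H \right)} = -16 + \frac{4}{H}$
$q = \frac{152}{3}$ ($q = 34 - \left(-16 + \frac{4}{-6}\right) = 34 - \left(-16 + 4 \left(- \frac{1}{6}\right)\right) = 34 - \left(-16 - \frac{2}{3}\right) = 34 - - \frac{50}{3} = 34 + \frac{50}{3} = \frac{152}{3} \approx 50.667$)
$\left(- \frac{18826}{11865} - 11860\right) + \left(O + q 10\right) = \left(- \frac{18826}{11865} - 11860\right) + \left(33 + \frac{152}{3} \cdot 10\right) = \left(\left(-18826\right) \frac{1}{11865} - 11860\right) + \left(33 + \frac{1520}{3}\right) = \left(- \frac{18826}{11865} - 11860\right) + \frac{1619}{3} = - \frac{140737726}{11865} + \frac{1619}{3} = - \frac{134334581}{11865}$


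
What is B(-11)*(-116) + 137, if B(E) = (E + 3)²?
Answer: -7287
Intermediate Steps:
B(E) = (3 + E)²
B(-11)*(-116) + 137 = (3 - 11)²*(-116) + 137 = (-8)²*(-116) + 137 = 64*(-116) + 137 = -7424 + 137 = -7287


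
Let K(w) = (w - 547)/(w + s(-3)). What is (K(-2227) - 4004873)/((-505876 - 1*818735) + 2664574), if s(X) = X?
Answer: -4465432008/1494058745 ≈ -2.9888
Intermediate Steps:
K(w) = (-547 + w)/(-3 + w) (K(w) = (w - 547)/(w - 3) = (-547 + w)/(-3 + w))
(K(-2227) - 4004873)/((-505876 - 1*818735) + 2664574) = ((-547 - 2227)/(-3 - 2227) - 4004873)/((-505876 - 1*818735) + 2664574) = (-2774/(-2230) - 4004873)/((-505876 - 818735) + 2664574) = (-1/2230*(-2774) - 4004873)/(-1324611 + 2664574) = (1387/1115 - 4004873)/1339963 = -4465432008/1115*1/1339963 = -4465432008/1494058745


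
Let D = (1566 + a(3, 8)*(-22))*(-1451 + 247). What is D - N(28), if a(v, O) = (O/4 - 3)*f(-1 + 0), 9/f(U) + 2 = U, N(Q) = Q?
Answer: -1806028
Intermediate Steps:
f(U) = 9/(-2 + U)
a(v, O) = 9 - 3*O/4 (a(v, O) = (O/4 - 3)*(9/(-2 + (-1 + 0))) = (O*(1/4) - 3)*(9/(-2 - 1)) = (O/4 - 3)*(9/(-3)) = (-3 + O/4)*(9*(-1/3)) = (-3 + O/4)*(-3) = 9 - 3*O/4)
D = -1806000 (D = (1566 + (9 - 3/4*8)*(-22))*(-1451 + 247) = (1566 + (9 - 6)*(-22))*(-1204) = (1566 + 3*(-22))*(-1204) = (1566 - 66)*(-1204) = 1500*(-1204) = -1806000)
D - N(28) = -1806000 - 1*28 = -1806000 - 28 = -1806028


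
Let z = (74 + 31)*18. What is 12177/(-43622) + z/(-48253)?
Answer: -670022361/2104892366 ≈ -0.31832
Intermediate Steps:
z = 1890 (z = 105*18 = 1890)
12177/(-43622) + z/(-48253) = 12177/(-43622) + 1890/(-48253) = 12177*(-1/43622) + 1890*(-1/48253) = -12177/43622 - 1890/48253 = -670022361/2104892366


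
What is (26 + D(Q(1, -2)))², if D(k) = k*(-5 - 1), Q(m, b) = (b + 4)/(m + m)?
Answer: 400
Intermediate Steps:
Q(m, b) = (4 + b)/(2*m) (Q(m, b) = (4 + b)/((2*m)) = (4 + b)*(1/(2*m)) = (4 + b)/(2*m))
D(k) = -6*k (D(k) = k*(-6) = -6*k)
(26 + D(Q(1, -2)))² = (26 - 3*(4 - 2)/1)² = (26 - 3*2)² = (26 - 6*1)² = (26 - 6)² = 20² = 400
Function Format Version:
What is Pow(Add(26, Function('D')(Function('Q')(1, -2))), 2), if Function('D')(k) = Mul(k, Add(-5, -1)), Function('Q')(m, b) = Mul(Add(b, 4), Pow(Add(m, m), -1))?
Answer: 400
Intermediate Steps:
Function('Q')(m, b) = Mul(Rational(1, 2), Pow(m, -1), Add(4, b)) (Function('Q')(m, b) = Mul(Add(4, b), Pow(Mul(2, m), -1)) = Mul(Add(4, b), Mul(Rational(1, 2), Pow(m, -1))) = Mul(Rational(1, 2), Pow(m, -1), Add(4, b)))
Function('D')(k) = Mul(-6, k) (Function('D')(k) = Mul(k, -6) = Mul(-6, k))
Pow(Add(26, Function('D')(Function('Q')(1, -2))), 2) = Pow(Add(26, Mul(-6, Mul(Rational(1, 2), Pow(1, -1), Add(4, -2)))), 2) = Pow(Add(26, Mul(-6, Mul(Rational(1, 2), 1, 2))), 2) = Pow(Add(26, Mul(-6, 1)), 2) = Pow(Add(26, -6), 2) = Pow(20, 2) = 400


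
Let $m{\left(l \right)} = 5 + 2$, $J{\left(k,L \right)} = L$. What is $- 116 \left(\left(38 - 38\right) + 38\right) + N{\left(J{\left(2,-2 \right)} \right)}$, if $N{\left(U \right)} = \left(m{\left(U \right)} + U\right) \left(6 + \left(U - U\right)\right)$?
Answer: $-4378$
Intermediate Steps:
$m{\left(l \right)} = 7$
$N{\left(U \right)} = 42 + 6 U$ ($N{\left(U \right)} = \left(7 + U\right) \left(6 + \left(U - U\right)\right) = \left(7 + U\right) \left(6 + 0\right) = \left(7 + U\right) 6 = 42 + 6 U$)
$- 116 \left(\left(38 - 38\right) + 38\right) + N{\left(J{\left(2,-2 \right)} \right)} = - 116 \left(\left(38 - 38\right) + 38\right) + \left(42 + 6 \left(-2\right)\right) = - 116 \left(0 + 38\right) + \left(42 - 12\right) = \left(-116\right) 38 + 30 = -4408 + 30 = -4378$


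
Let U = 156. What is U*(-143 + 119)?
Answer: -3744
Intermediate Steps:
U*(-143 + 119) = 156*(-143 + 119) = 156*(-24) = -3744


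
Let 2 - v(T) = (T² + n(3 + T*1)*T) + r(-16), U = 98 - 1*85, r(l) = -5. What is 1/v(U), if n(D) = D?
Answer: -1/370 ≈ -0.0027027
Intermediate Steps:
U = 13 (U = 98 - 85 = 13)
v(T) = 7 - T² - T*(3 + T) (v(T) = 2 - ((T² + (3 + T*1)*T) - 5) = 2 - ((T² + (3 + T)*T) - 5) = 2 - ((T² + T*(3 + T)) - 5) = 2 - (-5 + T² + T*(3 + T)) = 2 + (5 - T² - T*(3 + T)) = 7 - T² - T*(3 + T))
1/v(U) = 1/(7 - 1*13² - 1*13*(3 + 13)) = 1/(7 - 1*169 - 1*13*16) = 1/(7 - 169 - 208) = 1/(-370) = -1/370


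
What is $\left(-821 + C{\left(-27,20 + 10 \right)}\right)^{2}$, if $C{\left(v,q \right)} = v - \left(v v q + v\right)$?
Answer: $514881481$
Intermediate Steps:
$C{\left(v,q \right)} = - q v^{2}$ ($C{\left(v,q \right)} = v - \left(v^{2} q + v\right) = v - \left(q v^{2} + v\right) = v - \left(v + q v^{2}\right) = - q v^{2}$)
$\left(-821 + C{\left(-27,20 + 10 \right)}\right)^{2} = \left(-821 - \left(20 + 10\right) \left(-27\right)^{2}\right)^{2} = \left(-821 - 30 \cdot 729\right)^{2} = \left(-821 - 21870\right)^{2} = \left(-22691\right)^{2} = 514881481$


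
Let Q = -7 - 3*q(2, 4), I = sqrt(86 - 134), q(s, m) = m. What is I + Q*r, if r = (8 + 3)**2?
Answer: -2299 + 4*I*sqrt(3) ≈ -2299.0 + 6.9282*I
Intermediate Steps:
I = 4*I*sqrt(3) (I = sqrt(-48) = 4*I*sqrt(3) ≈ 6.9282*I)
r = 121 (r = 11**2 = 121)
Q = -19 (Q = -7 - 3*4 = -7 - 12 = -19)
I + Q*r = 4*I*sqrt(3) - 19*121 = 4*I*sqrt(3) - 2299 = -2299 + 4*I*sqrt(3)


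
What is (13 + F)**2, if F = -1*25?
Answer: 144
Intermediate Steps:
F = -25
(13 + F)**2 = (13 - 25)**2 = (-12)**2 = 144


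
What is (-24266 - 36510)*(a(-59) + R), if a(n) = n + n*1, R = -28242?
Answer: 1723607360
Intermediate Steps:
a(n) = 2*n (a(n) = n + n = 2*n)
(-24266 - 36510)*(a(-59) + R) = (-24266 - 36510)*(2*(-59) - 28242) = -60776*(-118 - 28242) = -60776*(-28360) = 1723607360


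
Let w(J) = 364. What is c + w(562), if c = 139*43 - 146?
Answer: 6195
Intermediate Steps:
c = 5831 (c = 5977 - 146 = 5831)
c + w(562) = 5831 + 364 = 6195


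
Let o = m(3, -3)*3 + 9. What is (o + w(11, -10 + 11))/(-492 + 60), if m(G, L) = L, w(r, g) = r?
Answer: -11/432 ≈ -0.025463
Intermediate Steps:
o = 0 (o = -3*3 + 9 = -9 + 9 = 0)
(o + w(11, -10 + 11))/(-492 + 60) = (0 + 11)/(-492 + 60) = 11/(-432) = -1/432*11 = -11/432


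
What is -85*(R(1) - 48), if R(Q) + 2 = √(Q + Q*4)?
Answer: 4250 - 85*√5 ≈ 4059.9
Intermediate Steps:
R(Q) = -2 + √5*√Q (R(Q) = -2 + √(Q + Q*4) = -2 + √(Q + 4*Q) = -2 + √(5*Q) = -2 + √5*√Q)
-85*(R(1) - 48) = -85*((-2 + √5*√1) - 48) = -85*((-2 + √5*1) - 48) = -85*((-2 + √5) - 48) = -85*(-50 + √5) = 4250 - 85*√5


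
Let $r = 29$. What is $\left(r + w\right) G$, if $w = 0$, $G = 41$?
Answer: $1189$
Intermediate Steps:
$\left(r + w\right) G = \left(29 + 0\right) 41 = 29 \cdot 41 = 1189$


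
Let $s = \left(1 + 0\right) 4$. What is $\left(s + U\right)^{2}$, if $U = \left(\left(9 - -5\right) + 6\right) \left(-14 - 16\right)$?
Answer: $355216$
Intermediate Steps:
$U = -600$ ($U = \left(\left(9 + 5\right) + 6\right) \left(-14 - 16\right) = \left(14 + 6\right) \left(-30\right) = 20 \left(-30\right) = -600$)
$s = 4$ ($s = 1 \cdot 4 = 4$)
$\left(s + U\right)^{2} = \left(4 - 600\right)^{2} = \left(-596\right)^{2} = 355216$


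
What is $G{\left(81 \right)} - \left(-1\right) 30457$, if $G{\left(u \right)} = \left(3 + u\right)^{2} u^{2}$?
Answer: $46324873$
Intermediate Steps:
$G{\left(u \right)} = u^{2} \left(3 + u\right)^{2}$
$G{\left(81 \right)} - \left(-1\right) 30457 = 81^{2} \left(3 + 81\right)^{2} - \left(-1\right) 30457 = 6561 \cdot 84^{2} - -30457 = 6561 \cdot 7056 + 30457 = 46294416 + 30457 = 46324873$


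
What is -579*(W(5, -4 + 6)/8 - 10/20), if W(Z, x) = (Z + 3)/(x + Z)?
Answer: 2895/14 ≈ 206.79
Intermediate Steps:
W(Z, x) = (3 + Z)/(Z + x)
-579*(W(5, -4 + 6)/8 - 10/20) = -579*(((3 + 5)/(5 + (-4 + 6)))/8 - 10/20) = -579*((8/(5 + 2))*(1/8) - 10*1/20) = -579*((8/7)*(1/8) - 1/2) = -579*(1/7 - 1/2) = -579*(-5/14) = 2895/14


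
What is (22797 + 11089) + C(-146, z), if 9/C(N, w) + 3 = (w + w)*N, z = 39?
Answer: 128665139/3797 ≈ 33886.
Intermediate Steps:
C(N, w) = 9/(-3 + 2*N*w) (C(N, w) = 9/(-3 + (w + w)*N) = 9/(-3 + (2*w)*N) = 9/(-3 + 2*N*w))
(22797 + 11089) + C(-146, z) = (22797 + 11089) + 9/(-3 + 2*(-146)*39) = 33886 + 9/(-3 - 11388) = 33886 + 9/(-11391) = 33886 + 9*(-1/11391) = 33886 - 3/3797 = 128665139/3797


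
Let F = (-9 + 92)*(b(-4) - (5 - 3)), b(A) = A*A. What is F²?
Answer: 1350244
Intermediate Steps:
b(A) = A²
F = 1162 (F = (-9 + 92)*((-4)² - (5 - 3)) = 83*(16 - 1*2) = 83*(16 - 2) = 83*14 = 1162)
F² = 1162² = 1350244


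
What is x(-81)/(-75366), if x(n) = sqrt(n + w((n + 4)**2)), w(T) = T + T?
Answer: -sqrt(11777)/75366 ≈ -0.0014399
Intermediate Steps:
w(T) = 2*T
x(n) = sqrt(n + 2*(4 + n)**2) (x(n) = sqrt(n + 2*(n + 4)**2) = sqrt(n + 2*(4 + n)**2))
x(-81)/(-75366) = sqrt(-81 + 2*(4 - 81)**2)/(-75366) = sqrt(-81 + 2*(-77)**2)*(-1/75366) = sqrt(-81 + 2*5929)*(-1/75366) = sqrt(-81 + 11858)*(-1/75366) = sqrt(11777)*(-1/75366) = -sqrt(11777)/75366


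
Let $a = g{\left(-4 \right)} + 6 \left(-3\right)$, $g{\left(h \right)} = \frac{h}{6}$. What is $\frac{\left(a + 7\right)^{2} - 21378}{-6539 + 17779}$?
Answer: $- \frac{191177}{101160} \approx -1.8898$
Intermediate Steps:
$g{\left(h \right)} = \frac{h}{6}$ ($g{\left(h \right)} = h \frac{1}{6} = \frac{h}{6}$)
$a = - \frac{56}{3}$ ($a = \frac{1}{6} \left(-4\right) + 6 \left(-3\right) = - \frac{2}{3} - 18 = - \frac{56}{3} \approx -18.667$)
$\frac{\left(a + 7\right)^{2} - 21378}{-6539 + 17779} = \frac{\left(- \frac{56}{3} + 7\right)^{2} - 21378}{-6539 + 17779} = \frac{\left(- \frac{35}{3}\right)^{2} - 21378}{11240} = \left(\frac{1225}{9} - 21378\right) \frac{1}{11240} = \left(- \frac{191177}{9}\right) \frac{1}{11240} = - \frac{191177}{101160}$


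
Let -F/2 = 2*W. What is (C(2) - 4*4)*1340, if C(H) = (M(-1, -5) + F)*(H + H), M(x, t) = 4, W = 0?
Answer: 0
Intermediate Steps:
F = 0 (F = -4*0 = -2*0 = 0)
C(H) = 8*H (C(H) = (4 + 0)*(H + H) = 4*(2*H) = 8*H)
(C(2) - 4*4)*1340 = (8*2 - 4*4)*1340 = (16 - 16)*1340 = 0*1340 = 0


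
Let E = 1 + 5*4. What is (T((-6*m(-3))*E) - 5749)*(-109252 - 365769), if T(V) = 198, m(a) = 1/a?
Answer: 2636841571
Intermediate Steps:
m(a) = 1/a
E = 21 (E = 1 + 20 = 21)
(T((-6*m(-3))*E) - 5749)*(-109252 - 365769) = (198 - 5749)*(-109252 - 365769) = -5551*(-475021) = 2636841571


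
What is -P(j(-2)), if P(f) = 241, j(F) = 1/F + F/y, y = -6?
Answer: -241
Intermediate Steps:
j(F) = 1/F - F/6 (j(F) = 1/F + F/(-6) = 1/F + F*(-⅙) = 1/F - F/6)
-P(j(-2)) = -1*241 = -241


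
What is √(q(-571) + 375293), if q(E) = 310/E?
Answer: √122360728003/571 ≈ 612.61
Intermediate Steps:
√(q(-571) + 375293) = √(310/(-571) + 375293) = √(310*(-1/571) + 375293) = √(-310/571 + 375293) = √(214291993/571) = √122360728003/571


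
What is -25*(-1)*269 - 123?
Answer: 6602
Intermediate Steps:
-25*(-1)*269 - 123 = 25*269 - 123 = 6725 - 123 = 6602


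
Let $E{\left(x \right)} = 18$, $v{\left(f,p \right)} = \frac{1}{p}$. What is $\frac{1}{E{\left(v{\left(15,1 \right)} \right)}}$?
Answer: $\frac{1}{18} \approx 0.055556$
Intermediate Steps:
$\frac{1}{E{\left(v{\left(15,1 \right)} \right)}} = \frac{1}{18}$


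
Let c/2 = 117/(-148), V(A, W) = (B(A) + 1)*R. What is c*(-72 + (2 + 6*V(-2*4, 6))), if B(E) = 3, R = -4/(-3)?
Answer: 2223/37 ≈ 60.081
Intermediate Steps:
R = 4/3 (R = -4*(-1/3) = 4/3 ≈ 1.3333)
V(A, W) = 16/3 (V(A, W) = (3 + 1)*(4/3) = 4*(4/3) = 16/3)
c = -117/74 (c = 2*(117/(-148)) = 2*(117*(-1/148)) = 2*(-117/148) = -117/74 ≈ -1.5811)
c*(-72 + (2 + 6*V(-2*4, 6))) = -117*(-72 + (2 + 6*(16/3)))/74 = -117*(-72 + (2 + 32))/74 = -117*(-72 + 34)/74 = -117/74*(-38) = 2223/37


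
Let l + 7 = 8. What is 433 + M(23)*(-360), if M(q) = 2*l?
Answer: -287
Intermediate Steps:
l = 1 (l = -7 + 8 = 1)
M(q) = 2 (M(q) = 2*1 = 2)
433 + M(23)*(-360) = 433 + 2*(-360) = 433 - 720 = -287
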